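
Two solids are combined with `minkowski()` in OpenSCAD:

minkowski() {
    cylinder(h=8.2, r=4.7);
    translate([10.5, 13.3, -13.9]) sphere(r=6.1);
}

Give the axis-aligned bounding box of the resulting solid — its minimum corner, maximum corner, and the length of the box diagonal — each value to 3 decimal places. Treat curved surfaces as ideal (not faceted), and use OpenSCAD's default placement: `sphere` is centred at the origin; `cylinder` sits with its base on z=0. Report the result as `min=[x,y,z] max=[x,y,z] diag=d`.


A = translate([10.5, 13.3, -13.9]) sphere(r=6.1) → bbox [4.4,7.2,-20] .. [16.6,19.4,-7.8]
B = cylinder(h=8.2, r=4.7) → bbox [-4.7,-4.7,0] .. [4.7,4.7,8.2]
lo = A.lo+B.lo = [4.4-4.7, 7.2-4.7, -20+0] = [-0.300,2.500,-20.000]
hi = A.hi+B.hi = [16.6+4.7, 19.4+4.7, -7.8+8.2] = [21.300,24.100,0.400]
diag = √(21.6²+21.6²+20.4²) = √1349.28 = 36.733

min=[-0.300,2.500,-20.000] max=[21.300,24.100,0.400] diag=36.733


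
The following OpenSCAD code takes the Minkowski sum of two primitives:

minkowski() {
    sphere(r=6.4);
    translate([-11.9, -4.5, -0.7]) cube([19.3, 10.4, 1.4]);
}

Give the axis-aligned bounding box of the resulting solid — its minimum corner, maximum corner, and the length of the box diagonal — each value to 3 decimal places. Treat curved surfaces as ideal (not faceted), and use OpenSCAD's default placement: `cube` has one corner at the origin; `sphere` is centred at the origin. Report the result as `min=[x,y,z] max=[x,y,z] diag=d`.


min=[-18.300,-10.900,-7.100] max=[13.800,12.300,7.100] diag=42.075

A = translate([-11.9, -4.5, -0.7]) cube([19.3, 10.4, 1.4]) → bbox [-11.9,-4.5,-0.7] .. [7.4,5.9,0.7]
B = sphere(r=6.4) → bbox [-6.4,-6.4,-6.4] .. [6.4,6.4,6.4]
lo = A.lo+B.lo = [-11.9-6.4, -4.5-6.4, -0.7-6.4] = [-18.300,-10.900,-7.100]
hi = A.hi+B.hi = [7.4+6.4, 5.9+6.4, 0.7+6.4] = [13.800,12.300,7.100]
diag = √(32.1²+23.2²+14.2²) = √1770.29 = 42.075


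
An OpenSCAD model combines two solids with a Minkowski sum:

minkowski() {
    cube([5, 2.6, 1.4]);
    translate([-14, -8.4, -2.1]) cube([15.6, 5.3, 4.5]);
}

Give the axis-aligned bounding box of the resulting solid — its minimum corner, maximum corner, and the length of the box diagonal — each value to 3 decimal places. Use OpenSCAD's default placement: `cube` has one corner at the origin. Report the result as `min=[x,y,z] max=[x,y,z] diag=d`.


A = translate([-14, -8.4, -2.1]) cube([15.6, 5.3, 4.5]) → bbox [-14,-8.4,-2.1] .. [1.6,-3.1,2.4]
B = cube([5, 2.6, 1.4]) → bbox [0,0,0] .. [5,2.6,1.4]
lo = A.lo+B.lo = [-14+0, -8.4+0, -2.1+0] = [-14.000,-8.400,-2.100]
hi = A.hi+B.hi = [1.6+5, -3.1+2.6, 2.4+1.4] = [6.600,-0.500,3.800]
diag = √(20.6²+7.9²+5.9²) = √521.58 = 22.838

min=[-14.000,-8.400,-2.100] max=[6.600,-0.500,3.800] diag=22.838


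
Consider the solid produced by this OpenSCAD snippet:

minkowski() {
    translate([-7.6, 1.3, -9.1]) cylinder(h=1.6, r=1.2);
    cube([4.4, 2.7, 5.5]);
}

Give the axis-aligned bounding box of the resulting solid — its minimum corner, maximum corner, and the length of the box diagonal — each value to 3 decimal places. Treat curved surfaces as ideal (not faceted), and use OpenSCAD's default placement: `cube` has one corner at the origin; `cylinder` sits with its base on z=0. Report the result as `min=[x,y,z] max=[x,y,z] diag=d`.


A = translate([-7.6, 1.3, -9.1]) cylinder(h=1.6, r=1.2) → bbox [-8.8,0.1,-9.1] .. [-6.4,2.5,-7.5]
B = cube([4.4, 2.7, 5.5]) → bbox [0,0,0] .. [4.4,2.7,5.5]
lo = A.lo+B.lo = [-8.8+0, 0.1+0, -9.1+0] = [-8.800,0.100,-9.100]
hi = A.hi+B.hi = [-6.4+4.4, 2.5+2.7, -7.5+5.5] = [-2.000,5.200,-2.000]
diag = √(6.8²+5.1²+7.1²) = √122.66 = 11.075

min=[-8.800,0.100,-9.100] max=[-2.000,5.200,-2.000] diag=11.075


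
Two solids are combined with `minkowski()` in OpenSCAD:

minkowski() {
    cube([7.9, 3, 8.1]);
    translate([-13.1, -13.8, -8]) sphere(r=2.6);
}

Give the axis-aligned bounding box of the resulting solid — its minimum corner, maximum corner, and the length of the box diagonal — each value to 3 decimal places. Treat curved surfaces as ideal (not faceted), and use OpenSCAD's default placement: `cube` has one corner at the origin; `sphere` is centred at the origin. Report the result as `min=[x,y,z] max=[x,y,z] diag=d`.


A = translate([-13.1, -13.8, -8]) sphere(r=2.6) → bbox [-15.7,-16.4,-10.6] .. [-10.5,-11.2,-5.4]
B = cube([7.9, 3, 8.1]) → bbox [0,0,0] .. [7.9,3,8.1]
lo = A.lo+B.lo = [-15.7+0, -16.4+0, -10.6+0] = [-15.700,-16.400,-10.600]
hi = A.hi+B.hi = [-10.5+7.9, -11.2+3, -5.4+8.1] = [-2.600,-8.200,2.700]
diag = √(13.1²+8.2²+13.3²) = √415.74 = 20.390

min=[-15.700,-16.400,-10.600] max=[-2.600,-8.200,2.700] diag=20.390


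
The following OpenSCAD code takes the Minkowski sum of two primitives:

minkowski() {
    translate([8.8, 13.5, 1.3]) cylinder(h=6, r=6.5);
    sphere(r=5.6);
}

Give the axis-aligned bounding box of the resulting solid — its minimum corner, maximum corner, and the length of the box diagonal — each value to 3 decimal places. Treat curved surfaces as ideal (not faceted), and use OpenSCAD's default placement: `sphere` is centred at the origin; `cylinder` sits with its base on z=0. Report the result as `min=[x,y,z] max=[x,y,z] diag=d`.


A = translate([8.8, 13.5, 1.3]) cylinder(h=6, r=6.5) → bbox [2.3,7,1.3] .. [15.3,20,7.3]
B = sphere(r=5.6) → bbox [-5.6,-5.6,-5.6] .. [5.6,5.6,5.6]
lo = A.lo+B.lo = [2.3-5.6, 7-5.6, 1.3-5.6] = [-3.300,1.400,-4.300]
hi = A.hi+B.hi = [15.3+5.6, 20+5.6, 7.3+5.6] = [20.900,25.600,12.900]
diag = √(24.2²+24.2²+17.2²) = √1467.12 = 38.303

min=[-3.300,1.400,-4.300] max=[20.900,25.600,12.900] diag=38.303


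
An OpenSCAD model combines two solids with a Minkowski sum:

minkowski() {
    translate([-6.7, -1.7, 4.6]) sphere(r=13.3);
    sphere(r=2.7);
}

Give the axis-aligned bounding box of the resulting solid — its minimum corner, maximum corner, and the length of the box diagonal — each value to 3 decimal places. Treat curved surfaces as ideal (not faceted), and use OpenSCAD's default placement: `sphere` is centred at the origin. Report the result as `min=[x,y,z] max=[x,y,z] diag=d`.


A = translate([-6.7, -1.7, 4.6]) sphere(r=13.3) → bbox [-20,-15,-8.7] .. [6.6,11.6,17.9]
B = sphere(r=2.7) → bbox [-2.7,-2.7,-2.7] .. [2.7,2.7,2.7]
lo = A.lo+B.lo = [-20-2.7, -15-2.7, -8.7-2.7] = [-22.700,-17.700,-11.400]
hi = A.hi+B.hi = [6.6+2.7, 11.6+2.7, 17.9+2.7] = [9.300,14.300,20.600]
diag = √(32²+32²+32²) = √3072 = 55.426

min=[-22.700,-17.700,-11.400] max=[9.300,14.300,20.600] diag=55.426


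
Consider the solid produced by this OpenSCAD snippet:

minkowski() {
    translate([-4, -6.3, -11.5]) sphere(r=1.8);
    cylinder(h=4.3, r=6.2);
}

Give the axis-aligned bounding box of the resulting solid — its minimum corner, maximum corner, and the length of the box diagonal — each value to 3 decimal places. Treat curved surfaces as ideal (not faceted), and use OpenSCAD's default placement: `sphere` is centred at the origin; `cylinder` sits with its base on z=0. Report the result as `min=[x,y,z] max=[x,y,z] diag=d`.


min=[-12.000,-14.300,-13.300] max=[4.000,1.700,-5.400] diag=23.967

A = translate([-4, -6.3, -11.5]) sphere(r=1.8) → bbox [-5.8,-8.1,-13.3] .. [-2.2,-4.5,-9.7]
B = cylinder(h=4.3, r=6.2) → bbox [-6.2,-6.2,0] .. [6.2,6.2,4.3]
lo = A.lo+B.lo = [-5.8-6.2, -8.1-6.2, -13.3+0] = [-12.000,-14.300,-13.300]
hi = A.hi+B.hi = [-2.2+6.2, -4.5+6.2, -9.7+4.3] = [4.000,1.700,-5.400]
diag = √(16²+16²+7.9²) = √574.41 = 23.967


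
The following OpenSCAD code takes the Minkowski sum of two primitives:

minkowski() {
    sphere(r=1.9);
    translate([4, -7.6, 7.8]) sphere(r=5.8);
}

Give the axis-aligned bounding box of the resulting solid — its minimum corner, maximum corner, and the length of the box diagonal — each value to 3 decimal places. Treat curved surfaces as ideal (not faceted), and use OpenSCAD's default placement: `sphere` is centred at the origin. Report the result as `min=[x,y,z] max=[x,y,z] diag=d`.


A = translate([4, -7.6, 7.8]) sphere(r=5.8) → bbox [-1.8,-13.4,2] .. [9.8,-1.8,13.6]
B = sphere(r=1.9) → bbox [-1.9,-1.9,-1.9] .. [1.9,1.9,1.9]
lo = A.lo+B.lo = [-1.8-1.9, -13.4-1.9, 2-1.9] = [-3.700,-15.300,0.100]
hi = A.hi+B.hi = [9.8+1.9, -1.8+1.9, 13.6+1.9] = [11.700,0.100,15.500]
diag = √(15.4²+15.4²+15.4²) = √711.48 = 26.674

min=[-3.700,-15.300,0.100] max=[11.700,0.100,15.500] diag=26.674


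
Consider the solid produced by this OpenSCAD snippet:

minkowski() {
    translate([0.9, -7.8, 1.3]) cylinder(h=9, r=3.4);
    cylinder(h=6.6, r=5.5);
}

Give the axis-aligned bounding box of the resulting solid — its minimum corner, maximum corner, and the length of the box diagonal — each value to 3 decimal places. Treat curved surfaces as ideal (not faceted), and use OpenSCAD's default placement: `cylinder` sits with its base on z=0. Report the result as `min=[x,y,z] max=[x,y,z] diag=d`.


min=[-8.000,-16.700,1.300] max=[9.800,1.100,16.900] diag=29.615

A = translate([0.9, -7.8, 1.3]) cylinder(h=9, r=3.4) → bbox [-2.5,-11.2,1.3] .. [4.3,-4.4,10.3]
B = cylinder(h=6.6, r=5.5) → bbox [-5.5,-5.5,0] .. [5.5,5.5,6.6]
lo = A.lo+B.lo = [-2.5-5.5, -11.2-5.5, 1.3+0] = [-8.000,-16.700,1.300]
hi = A.hi+B.hi = [4.3+5.5, -4.4+5.5, 10.3+6.6] = [9.800,1.100,16.900]
diag = √(17.8²+17.8²+15.6²) = √877.04 = 29.615


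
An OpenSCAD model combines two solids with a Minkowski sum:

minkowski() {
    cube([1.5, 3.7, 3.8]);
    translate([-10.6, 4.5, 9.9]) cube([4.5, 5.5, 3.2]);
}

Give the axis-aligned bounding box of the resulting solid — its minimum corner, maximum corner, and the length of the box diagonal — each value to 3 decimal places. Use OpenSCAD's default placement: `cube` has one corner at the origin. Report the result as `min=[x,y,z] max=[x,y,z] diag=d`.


min=[-10.600,4.500,9.900] max=[-4.600,13.700,16.900] diag=13.025

A = translate([-10.6, 4.5, 9.9]) cube([4.5, 5.5, 3.2]) → bbox [-10.6,4.5,9.9] .. [-6.1,10,13.1]
B = cube([1.5, 3.7, 3.8]) → bbox [0,0,0] .. [1.5,3.7,3.8]
lo = A.lo+B.lo = [-10.6+0, 4.5+0, 9.9+0] = [-10.600,4.500,9.900]
hi = A.hi+B.hi = [-6.1+1.5, 10+3.7, 13.1+3.8] = [-4.600,13.700,16.900]
diag = √(6²+9.2²+7²) = √169.64 = 13.025


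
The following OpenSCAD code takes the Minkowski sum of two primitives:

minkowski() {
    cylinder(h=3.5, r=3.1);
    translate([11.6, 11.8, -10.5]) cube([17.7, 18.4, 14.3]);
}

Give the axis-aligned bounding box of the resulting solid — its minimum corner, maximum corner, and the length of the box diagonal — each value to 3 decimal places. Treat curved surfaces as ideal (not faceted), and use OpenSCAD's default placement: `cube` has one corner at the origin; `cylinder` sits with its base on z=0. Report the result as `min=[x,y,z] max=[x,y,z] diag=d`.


A = translate([11.6, 11.8, -10.5]) cube([17.7, 18.4, 14.3]) → bbox [11.6,11.8,-10.5] .. [29.3,30.2,3.8]
B = cylinder(h=3.5, r=3.1) → bbox [-3.1,-3.1,0] .. [3.1,3.1,3.5]
lo = A.lo+B.lo = [11.6-3.1, 11.8-3.1, -10.5+0] = [8.500,8.700,-10.500]
hi = A.hi+B.hi = [29.3+3.1, 30.2+3.1, 3.8+3.5] = [32.400,33.300,7.300]
diag = √(23.9²+24.6²+17.8²) = √1493.21 = 38.642

min=[8.500,8.700,-10.500] max=[32.400,33.300,7.300] diag=38.642


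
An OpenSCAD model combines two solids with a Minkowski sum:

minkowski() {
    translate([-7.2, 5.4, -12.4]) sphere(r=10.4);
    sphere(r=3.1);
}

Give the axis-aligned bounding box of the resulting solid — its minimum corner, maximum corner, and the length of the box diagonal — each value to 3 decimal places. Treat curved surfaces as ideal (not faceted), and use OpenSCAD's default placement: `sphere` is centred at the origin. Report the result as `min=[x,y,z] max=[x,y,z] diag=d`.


min=[-20.700,-8.100,-25.900] max=[6.300,18.900,1.100] diag=46.765

A = translate([-7.2, 5.4, -12.4]) sphere(r=10.4) → bbox [-17.6,-5,-22.8] .. [3.2,15.8,-2]
B = sphere(r=3.1) → bbox [-3.1,-3.1,-3.1] .. [3.1,3.1,3.1]
lo = A.lo+B.lo = [-17.6-3.1, -5-3.1, -22.8-3.1] = [-20.700,-8.100,-25.900]
hi = A.hi+B.hi = [3.2+3.1, 15.8+3.1, -2+3.1] = [6.300,18.900,1.100]
diag = √(27²+27²+27²) = √2187 = 46.765


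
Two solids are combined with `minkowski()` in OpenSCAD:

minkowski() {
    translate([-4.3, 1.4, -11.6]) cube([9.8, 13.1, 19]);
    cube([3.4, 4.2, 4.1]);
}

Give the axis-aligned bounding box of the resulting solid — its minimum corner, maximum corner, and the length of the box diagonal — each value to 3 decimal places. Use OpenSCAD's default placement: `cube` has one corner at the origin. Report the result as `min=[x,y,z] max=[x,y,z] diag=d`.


A = translate([-4.3, 1.4, -11.6]) cube([9.8, 13.1, 19]) → bbox [-4.3,1.4,-11.6] .. [5.5,14.5,7.4]
B = cube([3.4, 4.2, 4.1]) → bbox [0,0,0] .. [3.4,4.2,4.1]
lo = A.lo+B.lo = [-4.3+0, 1.4+0, -11.6+0] = [-4.300,1.400,-11.600]
hi = A.hi+B.hi = [5.5+3.4, 14.5+4.2, 7.4+4.1] = [8.900,18.700,11.500]
diag = √(13.2²+17.3²+23.1²) = √1007.14 = 31.735

min=[-4.300,1.400,-11.600] max=[8.900,18.700,11.500] diag=31.735


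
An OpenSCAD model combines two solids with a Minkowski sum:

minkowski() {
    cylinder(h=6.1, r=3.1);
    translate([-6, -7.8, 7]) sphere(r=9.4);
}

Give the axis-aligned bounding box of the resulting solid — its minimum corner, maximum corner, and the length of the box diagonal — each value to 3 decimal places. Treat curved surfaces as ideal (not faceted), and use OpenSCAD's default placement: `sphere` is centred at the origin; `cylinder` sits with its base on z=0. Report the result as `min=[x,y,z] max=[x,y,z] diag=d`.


A = translate([-6, -7.8, 7]) sphere(r=9.4) → bbox [-15.4,-17.2,-2.4] .. [3.4,1.6,16.4]
B = cylinder(h=6.1, r=3.1) → bbox [-3.1,-3.1,0] .. [3.1,3.1,6.1]
lo = A.lo+B.lo = [-15.4-3.1, -17.2-3.1, -2.4+0] = [-18.500,-20.300,-2.400]
hi = A.hi+B.hi = [3.4+3.1, 1.6+3.1, 16.4+6.1] = [6.500,4.700,22.500]
diag = √(25²+25²+24.9²) = √1870.01 = 43.244

min=[-18.500,-20.300,-2.400] max=[6.500,4.700,22.500] diag=43.244


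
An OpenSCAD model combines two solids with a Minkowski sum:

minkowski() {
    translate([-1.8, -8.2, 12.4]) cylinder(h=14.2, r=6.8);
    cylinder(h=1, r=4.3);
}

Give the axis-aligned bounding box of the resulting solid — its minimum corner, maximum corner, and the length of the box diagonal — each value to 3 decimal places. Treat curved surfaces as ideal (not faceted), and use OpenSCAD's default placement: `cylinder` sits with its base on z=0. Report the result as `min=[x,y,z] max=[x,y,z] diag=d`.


A = translate([-1.8, -8.2, 12.4]) cylinder(h=14.2, r=6.8) → bbox [-8.6,-15,12.4] .. [5,-1.4,26.6]
B = cylinder(h=1, r=4.3) → bbox [-4.3,-4.3,0] .. [4.3,4.3,1]
lo = A.lo+B.lo = [-8.6-4.3, -15-4.3, 12.4+0] = [-12.900,-19.300,12.400]
hi = A.hi+B.hi = [5+4.3, -1.4+4.3, 26.6+1] = [9.300,2.900,27.600]
diag = √(22.2²+22.2²+15.2²) = √1216.72 = 34.882

min=[-12.900,-19.300,12.400] max=[9.300,2.900,27.600] diag=34.882


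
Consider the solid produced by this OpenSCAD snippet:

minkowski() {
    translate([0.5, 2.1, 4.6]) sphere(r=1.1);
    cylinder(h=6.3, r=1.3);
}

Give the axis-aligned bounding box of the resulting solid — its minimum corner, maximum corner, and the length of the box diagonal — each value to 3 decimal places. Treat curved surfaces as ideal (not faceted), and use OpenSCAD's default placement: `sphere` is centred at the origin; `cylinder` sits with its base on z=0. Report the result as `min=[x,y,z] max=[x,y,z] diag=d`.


min=[-1.900,-0.300,3.500] max=[2.900,4.500,12.000] diag=10.878

A = translate([0.5, 2.1, 4.6]) sphere(r=1.1) → bbox [-0.6,1,3.5] .. [1.6,3.2,5.7]
B = cylinder(h=6.3, r=1.3) → bbox [-1.3,-1.3,0] .. [1.3,1.3,6.3]
lo = A.lo+B.lo = [-0.6-1.3, 1-1.3, 3.5+0] = [-1.900,-0.300,3.500]
hi = A.hi+B.hi = [1.6+1.3, 3.2+1.3, 5.7+6.3] = [2.900,4.500,12.000]
diag = √(4.8²+4.8²+8.5²) = √118.33 = 10.878


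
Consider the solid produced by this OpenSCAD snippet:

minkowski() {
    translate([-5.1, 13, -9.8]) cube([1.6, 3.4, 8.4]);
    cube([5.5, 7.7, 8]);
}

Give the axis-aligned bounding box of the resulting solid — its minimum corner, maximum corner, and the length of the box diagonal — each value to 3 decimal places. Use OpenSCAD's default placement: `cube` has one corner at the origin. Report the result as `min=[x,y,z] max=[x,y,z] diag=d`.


A = translate([-5.1, 13, -9.8]) cube([1.6, 3.4, 8.4]) → bbox [-5.1,13,-9.8] .. [-3.5,16.4,-1.4]
B = cube([5.5, 7.7, 8]) → bbox [0,0,0] .. [5.5,7.7,8]
lo = A.lo+B.lo = [-5.1+0, 13+0, -9.8+0] = [-5.100,13.000,-9.800]
hi = A.hi+B.hi = [-3.5+5.5, 16.4+7.7, -1.4+8] = [2.000,24.100,6.600]
diag = √(7.1²+11.1²+16.4²) = √442.58 = 21.038

min=[-5.100,13.000,-9.800] max=[2.000,24.100,6.600] diag=21.038


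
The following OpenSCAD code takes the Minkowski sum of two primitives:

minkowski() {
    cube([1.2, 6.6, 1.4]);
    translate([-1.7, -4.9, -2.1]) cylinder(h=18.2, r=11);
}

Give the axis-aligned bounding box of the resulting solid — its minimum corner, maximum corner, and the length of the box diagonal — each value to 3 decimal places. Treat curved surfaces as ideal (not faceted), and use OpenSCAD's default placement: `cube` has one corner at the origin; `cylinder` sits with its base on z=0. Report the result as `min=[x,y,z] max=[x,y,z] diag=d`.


A = translate([-1.7, -4.9, -2.1]) cylinder(h=18.2, r=11) → bbox [-12.7,-15.9,-2.1] .. [9.3,6.1,16.1]
B = cube([1.2, 6.6, 1.4]) → bbox [0,0,0] .. [1.2,6.6,1.4]
lo = A.lo+B.lo = [-12.7+0, -15.9+0, -2.1+0] = [-12.700,-15.900,-2.100]
hi = A.hi+B.hi = [9.3+1.2, 6.1+6.6, 16.1+1.4] = [10.500,12.700,17.500]
diag = √(23.2²+28.6²+19.6²) = √1740.36 = 41.718

min=[-12.700,-15.900,-2.100] max=[10.500,12.700,17.500] diag=41.718


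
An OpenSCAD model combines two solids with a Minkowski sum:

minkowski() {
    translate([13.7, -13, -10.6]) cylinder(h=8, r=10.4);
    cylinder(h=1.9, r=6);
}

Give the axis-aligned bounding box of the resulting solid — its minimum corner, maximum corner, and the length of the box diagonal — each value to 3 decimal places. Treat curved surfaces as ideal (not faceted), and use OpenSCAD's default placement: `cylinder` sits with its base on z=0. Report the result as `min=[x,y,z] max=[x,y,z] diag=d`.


min=[-2.700,-29.400,-10.600] max=[30.100,3.400,-0.700] diag=47.431

A = translate([13.7, -13, -10.6]) cylinder(h=8, r=10.4) → bbox [3.3,-23.4,-10.6] .. [24.1,-2.6,-2.6]
B = cylinder(h=1.9, r=6) → bbox [-6,-6,0] .. [6,6,1.9]
lo = A.lo+B.lo = [3.3-6, -23.4-6, -10.6+0] = [-2.700,-29.400,-10.600]
hi = A.hi+B.hi = [24.1+6, -2.6+6, -2.6+1.9] = [30.100,3.400,-0.700]
diag = √(32.8²+32.8²+9.9²) = √2249.69 = 47.431


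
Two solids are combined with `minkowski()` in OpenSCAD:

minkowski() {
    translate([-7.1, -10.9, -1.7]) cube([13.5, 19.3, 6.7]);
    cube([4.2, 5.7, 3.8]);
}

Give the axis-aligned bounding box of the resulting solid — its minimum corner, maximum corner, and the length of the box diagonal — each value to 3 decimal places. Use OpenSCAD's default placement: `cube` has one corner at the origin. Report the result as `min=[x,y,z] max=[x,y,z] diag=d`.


min=[-7.100,-10.900,-1.700] max=[10.600,14.100,8.800] diag=32.381

A = translate([-7.1, -10.9, -1.7]) cube([13.5, 19.3, 6.7]) → bbox [-7.1,-10.9,-1.7] .. [6.4,8.4,5]
B = cube([4.2, 5.7, 3.8]) → bbox [0,0,0] .. [4.2,5.7,3.8]
lo = A.lo+B.lo = [-7.1+0, -10.9+0, -1.7+0] = [-7.100,-10.900,-1.700]
hi = A.hi+B.hi = [6.4+4.2, 8.4+5.7, 5+3.8] = [10.600,14.100,8.800]
diag = √(17.7²+25²+10.5²) = √1048.54 = 32.381


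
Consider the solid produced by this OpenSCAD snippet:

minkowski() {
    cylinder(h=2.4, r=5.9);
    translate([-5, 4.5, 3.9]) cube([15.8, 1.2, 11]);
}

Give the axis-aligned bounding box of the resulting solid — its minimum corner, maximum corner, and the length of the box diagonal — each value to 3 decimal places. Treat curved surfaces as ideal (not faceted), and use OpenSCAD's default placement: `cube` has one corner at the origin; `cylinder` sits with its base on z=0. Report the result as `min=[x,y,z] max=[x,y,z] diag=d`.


A = translate([-5, 4.5, 3.9]) cube([15.8, 1.2, 11]) → bbox [-5,4.5,3.9] .. [10.8,5.7,14.9]
B = cylinder(h=2.4, r=5.9) → bbox [-5.9,-5.9,0] .. [5.9,5.9,2.4]
lo = A.lo+B.lo = [-5-5.9, 4.5-5.9, 3.9+0] = [-10.900,-1.400,3.900]
hi = A.hi+B.hi = [10.8+5.9, 5.7+5.9, 14.9+2.4] = [16.700,11.600,17.300]
diag = √(27.6²+13²+13.4²) = √1110.32 = 33.321

min=[-10.900,-1.400,3.900] max=[16.700,11.600,17.300] diag=33.321


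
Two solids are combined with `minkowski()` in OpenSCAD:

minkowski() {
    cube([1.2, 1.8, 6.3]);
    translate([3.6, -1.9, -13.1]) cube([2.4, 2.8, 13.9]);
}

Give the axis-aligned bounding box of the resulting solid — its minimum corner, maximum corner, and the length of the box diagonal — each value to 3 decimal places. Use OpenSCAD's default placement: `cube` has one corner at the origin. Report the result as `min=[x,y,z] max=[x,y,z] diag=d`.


A = translate([3.6, -1.9, -13.1]) cube([2.4, 2.8, 13.9]) → bbox [3.6,-1.9,-13.1] .. [6,0.9,0.8]
B = cube([1.2, 1.8, 6.3]) → bbox [0,0,0] .. [1.2,1.8,6.3]
lo = A.lo+B.lo = [3.6+0, -1.9+0, -13.1+0] = [3.600,-1.900,-13.100]
hi = A.hi+B.hi = [6+1.2, 0.9+1.8, 0.8+6.3] = [7.200,2.700,7.100]
diag = √(3.6²+4.6²+20.2²) = √442.16 = 21.028

min=[3.600,-1.900,-13.100] max=[7.200,2.700,7.100] diag=21.028


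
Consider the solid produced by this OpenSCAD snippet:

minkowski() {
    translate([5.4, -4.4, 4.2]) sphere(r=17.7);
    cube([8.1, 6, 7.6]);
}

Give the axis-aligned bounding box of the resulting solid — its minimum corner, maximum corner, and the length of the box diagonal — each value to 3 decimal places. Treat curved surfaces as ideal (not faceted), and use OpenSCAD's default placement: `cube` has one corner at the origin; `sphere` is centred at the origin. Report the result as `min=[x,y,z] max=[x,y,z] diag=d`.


min=[-12.300,-22.100,-13.500] max=[31.200,19.300,29.500] diag=73.859

A = translate([5.4, -4.4, 4.2]) sphere(r=17.7) → bbox [-12.3,-22.1,-13.5] .. [23.1,13.3,21.9]
B = cube([8.1, 6, 7.6]) → bbox [0,0,0] .. [8.1,6,7.6]
lo = A.lo+B.lo = [-12.3+0, -22.1+0, -13.5+0] = [-12.300,-22.100,-13.500]
hi = A.hi+B.hi = [23.1+8.1, 13.3+6, 21.9+7.6] = [31.200,19.300,29.500]
diag = √(43.5²+41.4²+43²) = √5455.21 = 73.859


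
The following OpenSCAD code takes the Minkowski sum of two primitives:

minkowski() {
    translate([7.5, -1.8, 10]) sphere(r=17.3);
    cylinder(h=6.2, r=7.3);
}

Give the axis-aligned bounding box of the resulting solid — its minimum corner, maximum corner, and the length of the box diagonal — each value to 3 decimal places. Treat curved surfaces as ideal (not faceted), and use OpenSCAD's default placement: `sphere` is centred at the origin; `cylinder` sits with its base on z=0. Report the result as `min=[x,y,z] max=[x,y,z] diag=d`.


min=[-17.100,-26.400,-7.300] max=[32.100,22.800,33.500] diag=80.659

A = translate([7.5, -1.8, 10]) sphere(r=17.3) → bbox [-9.8,-19.1,-7.3] .. [24.8,15.5,27.3]
B = cylinder(h=6.2, r=7.3) → bbox [-7.3,-7.3,0] .. [7.3,7.3,6.2]
lo = A.lo+B.lo = [-9.8-7.3, -19.1-7.3, -7.3+0] = [-17.100,-26.400,-7.300]
hi = A.hi+B.hi = [24.8+7.3, 15.5+7.3, 27.3+6.2] = [32.100,22.800,33.500]
diag = √(49.2²+49.2²+40.8²) = √6505.92 = 80.659


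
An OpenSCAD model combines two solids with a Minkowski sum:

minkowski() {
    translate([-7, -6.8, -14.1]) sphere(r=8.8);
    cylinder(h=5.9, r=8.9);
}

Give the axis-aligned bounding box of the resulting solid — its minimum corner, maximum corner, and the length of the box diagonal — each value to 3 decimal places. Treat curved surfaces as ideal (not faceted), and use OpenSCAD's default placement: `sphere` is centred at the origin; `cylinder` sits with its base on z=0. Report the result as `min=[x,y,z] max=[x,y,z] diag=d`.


A = translate([-7, -6.8, -14.1]) sphere(r=8.8) → bbox [-15.8,-15.6,-22.9] .. [1.8,2,-5.3]
B = cylinder(h=5.9, r=8.9) → bbox [-8.9,-8.9,0] .. [8.9,8.9,5.9]
lo = A.lo+B.lo = [-15.8-8.9, -15.6-8.9, -22.9+0] = [-24.700,-24.500,-22.900]
hi = A.hi+B.hi = [1.8+8.9, 2+8.9, -5.3+5.9] = [10.700,10.900,0.600]
diag = √(35.4²+35.4²+23.5²) = √3058.57 = 55.304

min=[-24.700,-24.500,-22.900] max=[10.700,10.900,0.600] diag=55.304


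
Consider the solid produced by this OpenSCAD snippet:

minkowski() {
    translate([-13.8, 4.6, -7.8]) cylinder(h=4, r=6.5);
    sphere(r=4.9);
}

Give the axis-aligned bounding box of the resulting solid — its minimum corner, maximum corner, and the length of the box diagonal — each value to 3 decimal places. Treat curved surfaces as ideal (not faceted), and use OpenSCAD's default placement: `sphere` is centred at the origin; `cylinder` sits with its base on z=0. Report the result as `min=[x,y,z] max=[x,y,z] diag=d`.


min=[-25.200,-6.800,-12.700] max=[-2.400,16.000,1.100] diag=35.073

A = translate([-13.8, 4.6, -7.8]) cylinder(h=4, r=6.5) → bbox [-20.3,-1.9,-7.8] .. [-7.3,11.1,-3.8]
B = sphere(r=4.9) → bbox [-4.9,-4.9,-4.9] .. [4.9,4.9,4.9]
lo = A.lo+B.lo = [-20.3-4.9, -1.9-4.9, -7.8-4.9] = [-25.200,-6.800,-12.700]
hi = A.hi+B.hi = [-7.3+4.9, 11.1+4.9, -3.8+4.9] = [-2.400,16.000,1.100]
diag = √(22.8²+22.8²+13.8²) = √1230.12 = 35.073


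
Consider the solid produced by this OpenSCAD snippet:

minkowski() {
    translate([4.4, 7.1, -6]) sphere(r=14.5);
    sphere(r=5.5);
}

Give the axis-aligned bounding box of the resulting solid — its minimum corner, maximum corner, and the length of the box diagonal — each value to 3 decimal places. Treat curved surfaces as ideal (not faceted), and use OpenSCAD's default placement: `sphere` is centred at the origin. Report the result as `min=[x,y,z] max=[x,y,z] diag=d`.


min=[-15.600,-12.900,-26.000] max=[24.400,27.100,14.000] diag=69.282

A = translate([4.4, 7.1, -6]) sphere(r=14.5) → bbox [-10.1,-7.4,-20.5] .. [18.9,21.6,8.5]
B = sphere(r=5.5) → bbox [-5.5,-5.5,-5.5] .. [5.5,5.5,5.5]
lo = A.lo+B.lo = [-10.1-5.5, -7.4-5.5, -20.5-5.5] = [-15.600,-12.900,-26.000]
hi = A.hi+B.hi = [18.9+5.5, 21.6+5.5, 8.5+5.5] = [24.400,27.100,14.000]
diag = √(40²+40²+40²) = √4800 = 69.282


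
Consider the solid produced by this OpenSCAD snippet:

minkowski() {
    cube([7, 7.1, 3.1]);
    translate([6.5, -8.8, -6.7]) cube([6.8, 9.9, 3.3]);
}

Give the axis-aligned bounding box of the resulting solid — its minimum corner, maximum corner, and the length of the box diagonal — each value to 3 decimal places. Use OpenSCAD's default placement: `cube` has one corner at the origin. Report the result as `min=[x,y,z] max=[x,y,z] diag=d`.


A = translate([6.5, -8.8, -6.7]) cube([6.8, 9.9, 3.3]) → bbox [6.5,-8.8,-6.7] .. [13.3,1.1,-3.4]
B = cube([7, 7.1, 3.1]) → bbox [0,0,0] .. [7,7.1,3.1]
lo = A.lo+B.lo = [6.5+0, -8.8+0, -6.7+0] = [6.500,-8.800,-6.700]
hi = A.hi+B.hi = [13.3+7, 1.1+7.1, -3.4+3.1] = [20.300,8.200,-0.300]
diag = √(13.8²+17²+6.4²) = √520.4 = 22.812

min=[6.500,-8.800,-6.700] max=[20.300,8.200,-0.300] diag=22.812


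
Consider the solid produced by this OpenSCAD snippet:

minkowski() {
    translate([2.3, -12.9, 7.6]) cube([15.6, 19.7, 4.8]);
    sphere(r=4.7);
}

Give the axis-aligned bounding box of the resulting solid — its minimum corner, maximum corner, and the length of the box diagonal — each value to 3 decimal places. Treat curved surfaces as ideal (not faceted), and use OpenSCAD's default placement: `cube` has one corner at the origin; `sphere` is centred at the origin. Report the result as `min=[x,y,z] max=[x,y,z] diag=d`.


min=[-2.400,-17.600,2.900] max=[22.600,11.500,17.100] diag=40.908

A = translate([2.3, -12.9, 7.6]) cube([15.6, 19.7, 4.8]) → bbox [2.3,-12.9,7.6] .. [17.9,6.8,12.4]
B = sphere(r=4.7) → bbox [-4.7,-4.7,-4.7] .. [4.7,4.7,4.7]
lo = A.lo+B.lo = [2.3-4.7, -12.9-4.7, 7.6-4.7] = [-2.400,-17.600,2.900]
hi = A.hi+B.hi = [17.9+4.7, 6.8+4.7, 12.4+4.7] = [22.600,11.500,17.100]
diag = √(25²+29.1²+14.2²) = √1673.45 = 40.908


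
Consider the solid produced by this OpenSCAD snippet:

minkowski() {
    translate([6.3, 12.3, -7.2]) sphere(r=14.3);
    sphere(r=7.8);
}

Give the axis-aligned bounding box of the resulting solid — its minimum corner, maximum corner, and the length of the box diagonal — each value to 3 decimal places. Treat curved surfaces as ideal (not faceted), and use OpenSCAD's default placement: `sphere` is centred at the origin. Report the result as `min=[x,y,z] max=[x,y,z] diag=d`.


A = translate([6.3, 12.3, -7.2]) sphere(r=14.3) → bbox [-8,-2,-21.5] .. [20.6,26.6,7.1]
B = sphere(r=7.8) → bbox [-7.8,-7.8,-7.8] .. [7.8,7.8,7.8]
lo = A.lo+B.lo = [-8-7.8, -2-7.8, -21.5-7.8] = [-15.800,-9.800,-29.300]
hi = A.hi+B.hi = [20.6+7.8, 26.6+7.8, 7.1+7.8] = [28.400,34.400,14.900]
diag = √(44.2²+44.2²+44.2²) = √5860.92 = 76.557

min=[-15.800,-9.800,-29.300] max=[28.400,34.400,14.900] diag=76.557


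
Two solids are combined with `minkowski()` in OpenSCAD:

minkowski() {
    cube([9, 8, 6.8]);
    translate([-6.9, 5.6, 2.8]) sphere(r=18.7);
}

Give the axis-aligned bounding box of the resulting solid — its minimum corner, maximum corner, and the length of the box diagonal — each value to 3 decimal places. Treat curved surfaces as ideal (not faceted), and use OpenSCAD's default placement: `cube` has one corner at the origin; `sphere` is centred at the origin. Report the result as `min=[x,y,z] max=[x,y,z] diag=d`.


A = translate([-6.9, 5.6, 2.8]) sphere(r=18.7) → bbox [-25.6,-13.1,-15.9] .. [11.8,24.3,21.5]
B = cube([9, 8, 6.8]) → bbox [0,0,0] .. [9,8,6.8]
lo = A.lo+B.lo = [-25.6+0, -13.1+0, -15.9+0] = [-25.600,-13.100,-15.900]
hi = A.hi+B.hi = [11.8+9, 24.3+8, 21.5+6.8] = [20.800,32.300,28.300]
diag = √(46.4²+45.4²+44.2²) = √6167.76 = 78.535

min=[-25.600,-13.100,-15.900] max=[20.800,32.300,28.300] diag=78.535


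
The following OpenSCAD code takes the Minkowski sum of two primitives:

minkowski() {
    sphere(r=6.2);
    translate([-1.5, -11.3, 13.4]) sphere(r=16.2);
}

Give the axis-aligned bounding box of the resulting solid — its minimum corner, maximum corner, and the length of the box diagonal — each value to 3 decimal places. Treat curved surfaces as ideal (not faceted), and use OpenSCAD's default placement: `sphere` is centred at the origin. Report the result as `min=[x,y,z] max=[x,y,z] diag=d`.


A = translate([-1.5, -11.3, 13.4]) sphere(r=16.2) → bbox [-17.7,-27.5,-2.8] .. [14.7,4.9,29.6]
B = sphere(r=6.2) → bbox [-6.2,-6.2,-6.2] .. [6.2,6.2,6.2]
lo = A.lo+B.lo = [-17.7-6.2, -27.5-6.2, -2.8-6.2] = [-23.900,-33.700,-9.000]
hi = A.hi+B.hi = [14.7+6.2, 4.9+6.2, 29.6+6.2] = [20.900,11.100,35.800]
diag = √(44.8²+44.8²+44.8²) = √6021.12 = 77.596

min=[-23.900,-33.700,-9.000] max=[20.900,11.100,35.800] diag=77.596


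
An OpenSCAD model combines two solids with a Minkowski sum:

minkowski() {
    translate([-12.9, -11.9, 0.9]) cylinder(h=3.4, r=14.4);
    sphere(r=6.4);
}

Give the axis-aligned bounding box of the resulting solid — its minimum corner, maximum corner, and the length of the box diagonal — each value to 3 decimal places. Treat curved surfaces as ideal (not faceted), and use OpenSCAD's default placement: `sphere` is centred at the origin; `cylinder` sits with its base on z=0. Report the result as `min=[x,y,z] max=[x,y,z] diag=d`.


A = translate([-12.9, -11.9, 0.9]) cylinder(h=3.4, r=14.4) → bbox [-27.3,-26.3,0.9] .. [1.5,2.5,4.3]
B = sphere(r=6.4) → bbox [-6.4,-6.4,-6.4] .. [6.4,6.4,6.4]
lo = A.lo+B.lo = [-27.3-6.4, -26.3-6.4, 0.9-6.4] = [-33.700,-32.700,-5.500]
hi = A.hi+B.hi = [1.5+6.4, 2.5+6.4, 4.3+6.4] = [7.900,8.900,10.700]
diag = √(41.6²+41.6²+16.2²) = √3723.56 = 61.021

min=[-33.700,-32.700,-5.500] max=[7.900,8.900,10.700] diag=61.021


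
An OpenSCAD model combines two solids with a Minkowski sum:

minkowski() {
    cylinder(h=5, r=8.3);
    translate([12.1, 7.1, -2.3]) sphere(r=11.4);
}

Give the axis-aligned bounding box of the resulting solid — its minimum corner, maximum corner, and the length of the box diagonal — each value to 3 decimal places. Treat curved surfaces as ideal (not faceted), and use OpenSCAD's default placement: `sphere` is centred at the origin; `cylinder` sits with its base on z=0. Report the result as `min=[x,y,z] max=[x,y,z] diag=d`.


A = translate([12.1, 7.1, -2.3]) sphere(r=11.4) → bbox [0.7,-4.3,-13.7] .. [23.5,18.5,9.1]
B = cylinder(h=5, r=8.3) → bbox [-8.3,-8.3,0] .. [8.3,8.3,5]
lo = A.lo+B.lo = [0.7-8.3, -4.3-8.3, -13.7+0] = [-7.600,-12.600,-13.700]
hi = A.hi+B.hi = [23.5+8.3, 18.5+8.3, 9.1+5] = [31.800,26.800,14.100]
diag = √(39.4²+39.4²+27.8²) = √3877.56 = 62.270

min=[-7.600,-12.600,-13.700] max=[31.800,26.800,14.100] diag=62.270


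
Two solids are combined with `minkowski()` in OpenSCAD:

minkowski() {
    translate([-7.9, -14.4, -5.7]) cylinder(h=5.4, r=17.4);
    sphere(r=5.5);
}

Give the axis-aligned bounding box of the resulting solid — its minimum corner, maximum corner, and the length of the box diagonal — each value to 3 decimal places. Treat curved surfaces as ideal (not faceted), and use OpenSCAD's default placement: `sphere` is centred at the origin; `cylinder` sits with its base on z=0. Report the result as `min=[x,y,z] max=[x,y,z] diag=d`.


A = translate([-7.9, -14.4, -5.7]) cylinder(h=5.4, r=17.4) → bbox [-25.3,-31.8,-5.7] .. [9.5,3,-0.3]
B = sphere(r=5.5) → bbox [-5.5,-5.5,-5.5] .. [5.5,5.5,5.5]
lo = A.lo+B.lo = [-25.3-5.5, -31.8-5.5, -5.7-5.5] = [-30.800,-37.300,-11.200]
hi = A.hi+B.hi = [9.5+5.5, 3+5.5, -0.3+5.5] = [15.000,8.500,5.200]
diag = √(45.8²+45.8²+16.4²) = √4464.24 = 66.815

min=[-30.800,-37.300,-11.200] max=[15.000,8.500,5.200] diag=66.815


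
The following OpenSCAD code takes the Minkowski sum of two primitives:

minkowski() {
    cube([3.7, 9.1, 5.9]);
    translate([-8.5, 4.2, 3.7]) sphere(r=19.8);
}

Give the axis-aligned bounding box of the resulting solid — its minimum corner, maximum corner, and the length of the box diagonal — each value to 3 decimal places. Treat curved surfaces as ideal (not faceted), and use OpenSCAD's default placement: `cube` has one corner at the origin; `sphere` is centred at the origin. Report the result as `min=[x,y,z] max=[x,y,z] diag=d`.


A = translate([-8.5, 4.2, 3.7]) sphere(r=19.8) → bbox [-28.3,-15.6,-16.1] .. [11.3,24,23.5]
B = cube([3.7, 9.1, 5.9]) → bbox [0,0,0] .. [3.7,9.1,5.9]
lo = A.lo+B.lo = [-28.3+0, -15.6+0, -16.1+0] = [-28.300,-15.600,-16.100]
hi = A.hi+B.hi = [11.3+3.7, 24+9.1, 23.5+5.9] = [15.000,33.100,29.400]
diag = √(43.3²+48.7²+45.5²) = √6316.83 = 79.478

min=[-28.300,-15.600,-16.100] max=[15.000,33.100,29.400] diag=79.478


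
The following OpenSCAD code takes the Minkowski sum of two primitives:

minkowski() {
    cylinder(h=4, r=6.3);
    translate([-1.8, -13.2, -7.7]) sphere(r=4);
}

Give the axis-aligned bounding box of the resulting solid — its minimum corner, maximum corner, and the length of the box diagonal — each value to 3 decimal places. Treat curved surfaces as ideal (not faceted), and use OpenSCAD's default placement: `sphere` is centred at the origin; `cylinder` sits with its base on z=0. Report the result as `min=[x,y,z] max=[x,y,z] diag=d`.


min=[-12.100,-23.500,-11.700] max=[8.500,-2.900,0.300] diag=31.507

A = translate([-1.8, -13.2, -7.7]) sphere(r=4) → bbox [-5.8,-17.2,-11.7] .. [2.2,-9.2,-3.7]
B = cylinder(h=4, r=6.3) → bbox [-6.3,-6.3,0] .. [6.3,6.3,4]
lo = A.lo+B.lo = [-5.8-6.3, -17.2-6.3, -11.7+0] = [-12.100,-23.500,-11.700]
hi = A.hi+B.hi = [2.2+6.3, -9.2+6.3, -3.7+4] = [8.500,-2.900,0.300]
diag = √(20.6²+20.6²+12²) = √992.72 = 31.507


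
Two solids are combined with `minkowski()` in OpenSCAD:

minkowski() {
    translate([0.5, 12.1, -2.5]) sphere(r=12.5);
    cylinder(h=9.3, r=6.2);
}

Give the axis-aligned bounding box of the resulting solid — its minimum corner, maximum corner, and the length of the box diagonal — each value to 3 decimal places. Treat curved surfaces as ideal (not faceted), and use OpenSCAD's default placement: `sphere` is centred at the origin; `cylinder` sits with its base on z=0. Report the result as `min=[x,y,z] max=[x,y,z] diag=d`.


min=[-18.200,-6.600,-15.000] max=[19.200,30.800,19.300] diag=63.040

A = translate([0.5, 12.1, -2.5]) sphere(r=12.5) → bbox [-12,-0.4,-15] .. [13,24.6,10]
B = cylinder(h=9.3, r=6.2) → bbox [-6.2,-6.2,0] .. [6.2,6.2,9.3]
lo = A.lo+B.lo = [-12-6.2, -0.4-6.2, -15+0] = [-18.200,-6.600,-15.000]
hi = A.hi+B.hi = [13+6.2, 24.6+6.2, 10+9.3] = [19.200,30.800,19.300]
diag = √(37.4²+37.4²+34.3²) = √3974.01 = 63.040


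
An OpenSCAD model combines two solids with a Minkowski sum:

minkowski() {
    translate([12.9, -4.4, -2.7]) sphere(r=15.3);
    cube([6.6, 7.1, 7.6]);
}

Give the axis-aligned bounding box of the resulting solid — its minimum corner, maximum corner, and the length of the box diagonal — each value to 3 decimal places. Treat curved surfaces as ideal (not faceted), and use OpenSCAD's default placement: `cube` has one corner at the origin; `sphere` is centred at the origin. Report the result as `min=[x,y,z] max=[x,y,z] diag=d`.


min=[-2.400,-19.700,-18.000] max=[34.800,18.000,20.200] diag=65.302

A = translate([12.9, -4.4, -2.7]) sphere(r=15.3) → bbox [-2.4,-19.7,-18] .. [28.2,10.9,12.6]
B = cube([6.6, 7.1, 7.6]) → bbox [0,0,0] .. [6.6,7.1,7.6]
lo = A.lo+B.lo = [-2.4+0, -19.7+0, -18+0] = [-2.400,-19.700,-18.000]
hi = A.hi+B.hi = [28.2+6.6, 10.9+7.1, 12.6+7.6] = [34.800,18.000,20.200]
diag = √(37.2²+37.7²+38.2²) = √4264.37 = 65.302


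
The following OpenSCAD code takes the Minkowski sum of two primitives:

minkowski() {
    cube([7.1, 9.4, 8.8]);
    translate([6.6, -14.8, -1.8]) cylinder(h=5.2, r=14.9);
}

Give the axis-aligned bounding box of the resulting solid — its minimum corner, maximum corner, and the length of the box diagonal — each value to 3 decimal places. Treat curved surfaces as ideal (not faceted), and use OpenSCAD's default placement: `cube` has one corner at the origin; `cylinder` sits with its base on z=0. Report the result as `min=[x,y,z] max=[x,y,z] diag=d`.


min=[-8.300,-29.700,-1.800] max=[28.600,9.500,12.200] diag=55.626

A = translate([6.6, -14.8, -1.8]) cylinder(h=5.2, r=14.9) → bbox [-8.3,-29.7,-1.8] .. [21.5,0.1,3.4]
B = cube([7.1, 9.4, 8.8]) → bbox [0,0,0] .. [7.1,9.4,8.8]
lo = A.lo+B.lo = [-8.3+0, -29.7+0, -1.8+0] = [-8.300,-29.700,-1.800]
hi = A.hi+B.hi = [21.5+7.1, 0.1+9.4, 3.4+8.8] = [28.600,9.500,12.200]
diag = √(36.9²+39.2²+14²) = √3094.25 = 55.626


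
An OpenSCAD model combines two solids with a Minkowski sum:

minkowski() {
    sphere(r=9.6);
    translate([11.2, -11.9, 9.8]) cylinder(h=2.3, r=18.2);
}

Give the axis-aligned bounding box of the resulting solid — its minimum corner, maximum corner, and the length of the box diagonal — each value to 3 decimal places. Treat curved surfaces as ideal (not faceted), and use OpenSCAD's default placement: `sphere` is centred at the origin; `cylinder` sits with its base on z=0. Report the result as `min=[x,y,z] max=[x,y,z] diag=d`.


A = translate([11.2, -11.9, 9.8]) cylinder(h=2.3, r=18.2) → bbox [-7,-30.1,9.8] .. [29.4,6.3,12.1]
B = sphere(r=9.6) → bbox [-9.6,-9.6,-9.6] .. [9.6,9.6,9.6]
lo = A.lo+B.lo = [-7-9.6, -30.1-9.6, 9.8-9.6] = [-16.600,-39.700,0.200]
hi = A.hi+B.hi = [29.4+9.6, 6.3+9.6, 12.1+9.6] = [39.000,15.900,21.700]
diag = √(55.6²+55.6²+21.5²) = √6644.97 = 81.517

min=[-16.600,-39.700,0.200] max=[39.000,15.900,21.700] diag=81.517


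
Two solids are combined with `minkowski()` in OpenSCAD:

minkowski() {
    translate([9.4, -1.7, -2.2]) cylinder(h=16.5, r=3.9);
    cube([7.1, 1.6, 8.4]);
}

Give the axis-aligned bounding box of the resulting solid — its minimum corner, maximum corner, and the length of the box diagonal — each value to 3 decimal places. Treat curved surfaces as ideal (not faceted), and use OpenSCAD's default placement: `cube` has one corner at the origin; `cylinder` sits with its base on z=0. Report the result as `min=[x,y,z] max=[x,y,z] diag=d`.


min=[5.500,-5.600,-2.200] max=[20.400,3.800,22.700] diag=30.502

A = translate([9.4, -1.7, -2.2]) cylinder(h=16.5, r=3.9) → bbox [5.5,-5.6,-2.2] .. [13.3,2.2,14.3]
B = cube([7.1, 1.6, 8.4]) → bbox [0,0,0] .. [7.1,1.6,8.4]
lo = A.lo+B.lo = [5.5+0, -5.6+0, -2.2+0] = [5.500,-5.600,-2.200]
hi = A.hi+B.hi = [13.3+7.1, 2.2+1.6, 14.3+8.4] = [20.400,3.800,22.700]
diag = √(14.9²+9.4²+24.9²) = √930.38 = 30.502
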